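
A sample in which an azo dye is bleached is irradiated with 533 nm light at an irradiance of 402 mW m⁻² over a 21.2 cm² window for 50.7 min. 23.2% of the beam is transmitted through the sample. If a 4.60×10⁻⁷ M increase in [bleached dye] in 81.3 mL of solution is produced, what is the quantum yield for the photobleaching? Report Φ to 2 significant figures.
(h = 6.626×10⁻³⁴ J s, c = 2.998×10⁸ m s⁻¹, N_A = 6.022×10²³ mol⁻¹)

Φ = 0.0042

Product: (4.60×10⁻⁷ M)(0.0813 L) = 3.740×10⁻⁸ mol.
Photon energy at 533 nm: hc/λ = (6.626×10⁻³⁴)(2.998×10⁸)/(533×10⁻⁹) = 3.727×10⁻¹⁹ J.
Energy delivered: (402 mW m⁻²)(21.2×10⁻⁴ m²)(3042 s) = 2.593 J.
Photons incident: 2.593 / 3.727×10⁻¹⁹ = 6.957×10¹⁸, i.e. 6.957×10¹⁸/6.022×10²³ = 1.155×10⁻⁵ mol.
Fraction absorbed: 1 − 23.2/100 = 0.7680.
Photons absorbed: 0.7680 × 1.155×10⁻⁵ = 8.870×10⁻⁶ mol.
Φ = 3.740×10⁻⁸ mol / 8.870×10⁻⁶ mol photons = 0.0042.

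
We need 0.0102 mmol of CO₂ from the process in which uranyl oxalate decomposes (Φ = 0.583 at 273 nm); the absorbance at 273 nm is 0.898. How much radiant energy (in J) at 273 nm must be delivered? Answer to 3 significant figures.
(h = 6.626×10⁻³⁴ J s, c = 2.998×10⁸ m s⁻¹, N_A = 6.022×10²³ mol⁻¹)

8.78 J

Product: 0.0102 mmol = 1.02×10⁻⁵ mol.
Photons that must be absorbed: 1.02×10⁻⁵ / 0.583 = 1.750×10⁻⁵ mol.
Fraction absorbed: 1 − 10^(−0.898) = 0.8735.
Incident photons needed: 1.750×10⁻⁵ / 0.8735 = 2.003×10⁻⁵ mol.
Photon energy: hc/λ = 7.276×10⁻¹⁹ J; per mole, 4.382×10⁵ J mol⁻¹.
Energy required: 2.003×10⁻⁵ × 4.382×10⁵ = 8.78 J.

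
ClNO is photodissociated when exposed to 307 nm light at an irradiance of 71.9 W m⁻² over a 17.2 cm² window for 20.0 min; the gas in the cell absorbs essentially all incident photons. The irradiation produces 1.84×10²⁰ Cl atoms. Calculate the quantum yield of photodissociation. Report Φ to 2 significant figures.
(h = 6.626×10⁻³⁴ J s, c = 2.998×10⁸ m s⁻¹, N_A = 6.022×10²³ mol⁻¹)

Φ = 0.80

Product: 1.84×10²⁰ / 6.022×10²³ = 3.055×10⁻⁴ mol.
Photon energy at 307 nm: hc/λ = (6.626×10⁻³⁴)(2.998×10⁸)/(307×10⁻⁹) = 6.471×10⁻¹⁹ J.
Energy delivered: (71.9 W m⁻²)(17.2×10⁻⁴ m²)(1200 s) = 148.4 J.
Photons incident: 148.4 / 6.471×10⁻¹⁹ = 2.293×10²⁰, i.e. 2.293×10²⁰/6.022×10²³ = 3.808×10⁻⁴ mol.
Φ = 3.055×10⁻⁴ mol / 3.808×10⁻⁴ mol photons = 0.80.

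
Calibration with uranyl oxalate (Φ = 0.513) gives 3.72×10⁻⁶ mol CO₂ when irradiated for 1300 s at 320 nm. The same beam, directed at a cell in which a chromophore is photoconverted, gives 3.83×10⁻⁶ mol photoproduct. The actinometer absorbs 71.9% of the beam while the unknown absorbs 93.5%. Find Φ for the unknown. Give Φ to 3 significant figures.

Φ = 0.406

Photons absorbed by the actinometer: 3.72×10⁻⁶ / 0.513 = 7.251×10⁻⁶ mol.
Incident flux: 7.251×10⁻⁶ / 0.719 = 1.008×10⁻⁵ einstein.
Absorbed by unknown: 0.935 × 1.008×10⁻⁵ = 9.425×10⁻⁶ mol.
Φ(unknown) = 3.83×10⁻⁶ / 9.425×10⁻⁶ = 0.406.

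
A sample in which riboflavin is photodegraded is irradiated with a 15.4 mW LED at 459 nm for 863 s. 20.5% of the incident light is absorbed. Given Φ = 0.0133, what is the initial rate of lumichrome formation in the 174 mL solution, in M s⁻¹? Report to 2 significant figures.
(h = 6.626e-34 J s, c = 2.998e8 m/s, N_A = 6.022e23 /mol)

Photon energy at 459 nm: hc/λ = (6.626e-34)(2.998e8)/(459e-9) = 4.328e-19 J.
Energy delivered: (15.4 mW)(863 s) = 13.29 J.
Photons incident: 13.29 / 4.328e-19 = 3.071e19, i.e. 3.071e19/6.022e23 = 5.100e-5 mol.
Photons absorbed: 0.205 × 5.100e-5 = 1.045e-5 mol.
Product formed: 0.0133 × 1.045e-5 = 1.390e-7 mol.
Rate: 1.390e-7 mol / (863 s × 0.174 L) = 9.3e-10 M s⁻¹.

9.3e-10 M s⁻¹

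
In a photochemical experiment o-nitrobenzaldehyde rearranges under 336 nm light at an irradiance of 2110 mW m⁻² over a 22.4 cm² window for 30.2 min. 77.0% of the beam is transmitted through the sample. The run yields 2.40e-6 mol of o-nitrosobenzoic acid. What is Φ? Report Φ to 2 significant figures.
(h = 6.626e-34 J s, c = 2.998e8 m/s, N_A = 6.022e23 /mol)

Photon energy at 336 nm: hc/λ = (6.626e-34)(2.998e8)/(336e-9) = 5.912e-19 J.
Energy delivered: (2110 mW m⁻²)(22.4e-4 m²)(1812 s) = 8.564 J.
Photons incident: 8.564 / 5.912e-19 = 1.449e19, i.e. 1.449e19/6.022e23 = 2.406e-5 mol.
Fraction absorbed: 1 − 77.0/100 = 0.2300.
Photons absorbed: 0.2300 × 2.406e-5 = 5.534e-6 mol.
Φ = 2.40e-6 mol / 5.534e-6 mol photons = 0.43.

Φ = 0.43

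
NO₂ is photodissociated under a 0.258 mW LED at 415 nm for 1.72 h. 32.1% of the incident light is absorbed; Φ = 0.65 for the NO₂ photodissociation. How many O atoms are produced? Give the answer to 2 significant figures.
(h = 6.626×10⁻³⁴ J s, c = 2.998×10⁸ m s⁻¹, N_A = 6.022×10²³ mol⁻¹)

7.0×10¹⁷ atoms

Photon energy at 415 nm: hc/λ = (6.626×10⁻³⁴)(2.998×10⁸)/(415×10⁻⁹) = 4.787×10⁻¹⁹ J.
Energy delivered: (0.258 mW)(6192 s) = 1.598 J.
Photons incident: 1.598 / 4.787×10⁻¹⁹ = 3.338×10¹⁸, i.e. 3.338×10¹⁸/6.022×10²³ = 5.543×10⁻⁶ mol.
Photons absorbed: 0.321 × 5.543×10⁻⁶ = 1.779×10⁻⁶ mol.
Product: Φ × n_abs = 0.65 × 1.779×10⁻⁶ = 1.156×10⁻⁶ mol.
As a count: 1.156×10⁻⁶ × 6.022×10²³ = 7.0×10¹⁷.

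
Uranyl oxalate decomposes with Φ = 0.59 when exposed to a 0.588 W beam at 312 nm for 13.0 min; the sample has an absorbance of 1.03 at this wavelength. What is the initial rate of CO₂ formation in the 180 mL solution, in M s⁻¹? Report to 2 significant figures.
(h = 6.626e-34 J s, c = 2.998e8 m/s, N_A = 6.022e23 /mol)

4.6e-6 M s⁻¹

Photon energy at 312 nm: hc/λ = (6.626e-34)(2.998e8)/(312e-9) = 6.367e-19 J.
Energy delivered: (0.588 W)(780 s) = 458.6 J.
Photons incident: 458.6 / 6.367e-19 = 7.203e20, i.e. 7.203e20/6.022e23 = 0.001196 mol.
Fraction absorbed: 1 − 10^(−1.03) = 0.9067.
Photons absorbed: 0.9067 × 0.001196 = 0.001084 mol.
Product formed: 0.59 × 0.001084 = 6.396e-4 mol.
Rate: 6.396e-4 mol / (780 s × 0.18 L) = 4.6e-6 M s⁻¹.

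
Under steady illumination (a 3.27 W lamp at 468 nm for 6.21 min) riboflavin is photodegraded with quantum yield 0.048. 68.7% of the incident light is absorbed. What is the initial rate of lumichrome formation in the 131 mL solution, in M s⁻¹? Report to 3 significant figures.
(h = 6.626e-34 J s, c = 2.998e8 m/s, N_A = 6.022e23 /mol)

Photon energy at 468 nm: hc/λ = (6.626e-34)(2.998e8)/(468e-9) = 4.245e-19 J.
Energy delivered: (3.27 W)(372.6 s) = 1218 J.
Photons incident: 1218 / 4.245e-19 = 2.869e21, i.e. 2.869e21/6.022e23 = 0.004764 mol.
Photons absorbed: 0.687 × 0.004764 = 0.003273 mol.
Product formed: 0.048 × 0.003273 = 1.571e-4 mol.
Rate: 1.571e-4 mol / (372.6 s × 0.131 L) = 3.22e-6 M s⁻¹.

3.22e-6 M s⁻¹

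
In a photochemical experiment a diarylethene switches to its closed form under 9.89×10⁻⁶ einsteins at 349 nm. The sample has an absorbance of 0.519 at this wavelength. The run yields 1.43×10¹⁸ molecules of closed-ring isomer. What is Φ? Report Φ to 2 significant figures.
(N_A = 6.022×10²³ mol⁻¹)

Φ = 0.34

Product: 1.43×10¹⁸ / 6.022×10²³ = 2.375×10⁻⁶ mol.
Fraction absorbed: 1 − 10^(−0.519) = 0.6973.
Photons absorbed: 0.6973 × 9.89×10⁻⁶ = 6.896×10⁻⁶ mol.
Φ = 2.375×10⁻⁶ mol / 6.896×10⁻⁶ mol photons = 0.34.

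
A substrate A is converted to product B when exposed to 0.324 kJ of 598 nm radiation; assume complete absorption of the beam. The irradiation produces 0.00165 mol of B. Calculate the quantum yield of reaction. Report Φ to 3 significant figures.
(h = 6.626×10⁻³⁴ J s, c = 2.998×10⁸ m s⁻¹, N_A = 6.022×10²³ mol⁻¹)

Φ = 1.02

Photon energy at 598 nm: hc/λ = (6.626×10⁻³⁴)(2.998×10⁸)/(598×10⁻⁹) = 3.322×10⁻¹⁹ J.
Incident energy: 0.324 kJ = 324 J.
Photons incident: 324 / 3.322×10⁻¹⁹ = 9.753×10²⁰, i.e. 9.753×10²⁰/6.022×10²³ = 0.001620 mol.
Φ = 0.00165 mol / 0.001620 mol photons = 1.02.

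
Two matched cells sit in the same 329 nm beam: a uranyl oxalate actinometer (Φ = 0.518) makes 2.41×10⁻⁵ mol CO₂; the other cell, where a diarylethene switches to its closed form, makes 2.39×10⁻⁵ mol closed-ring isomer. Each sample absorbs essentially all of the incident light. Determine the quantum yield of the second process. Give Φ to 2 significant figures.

Photons absorbed by the actinometer: 2.41×10⁻⁵ / 0.518 = 4.653×10⁻⁵ mol.
Φ(unknown) = 2.39×10⁻⁵ / 4.653×10⁻⁵ = 0.51.

Φ = 0.51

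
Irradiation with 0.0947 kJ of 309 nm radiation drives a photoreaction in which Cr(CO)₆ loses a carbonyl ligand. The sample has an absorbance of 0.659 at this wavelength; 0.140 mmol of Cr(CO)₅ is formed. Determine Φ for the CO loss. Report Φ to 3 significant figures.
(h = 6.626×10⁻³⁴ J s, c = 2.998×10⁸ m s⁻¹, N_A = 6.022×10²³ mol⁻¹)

Φ = 0.733

Product: 0.140 mmol = 1.40×10⁻⁴ mol.
Photon energy at 309 nm: hc/λ = (6.626×10⁻³⁴)(2.998×10⁸)/(309×10⁻⁹) = 6.429×10⁻¹⁹ J.
Incident energy: 0.0947 kJ = 94.7 J.
Photons incident: 94.7 / 6.429×10⁻¹⁹ = 1.473×10²⁰, i.e. 1.473×10²⁰/6.022×10²³ = 2.446×10⁻⁴ mol.
Fraction absorbed: 1 − 10^(−0.659) = 0.7807.
Photons absorbed: 0.7807 × 2.446×10⁻⁴ = 1.910×10⁻⁴ mol.
Φ = 1.40×10⁻⁴ mol / 1.910×10⁻⁴ mol photons = 0.733.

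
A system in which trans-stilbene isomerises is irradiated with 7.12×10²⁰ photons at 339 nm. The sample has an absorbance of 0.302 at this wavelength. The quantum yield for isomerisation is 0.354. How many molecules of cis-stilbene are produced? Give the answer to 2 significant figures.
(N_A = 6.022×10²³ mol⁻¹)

1.3×10²⁰ molecules

Moles of photons: 7.12×10²⁰ / 6.022×10²³ = 0.001182 mol.
Fraction absorbed: 1 − 10^(−0.302) = 0.5011.
Photons absorbed: 0.5011 × 0.001182 = 5.923×10⁻⁴ mol.
Product: Φ × n_abs = 0.354 × 5.923×10⁻⁴ = 2.097×10⁻⁴ mol.
As a count: 2.097×10⁻⁴ × 6.022×10²³ = 1.3×10²⁰.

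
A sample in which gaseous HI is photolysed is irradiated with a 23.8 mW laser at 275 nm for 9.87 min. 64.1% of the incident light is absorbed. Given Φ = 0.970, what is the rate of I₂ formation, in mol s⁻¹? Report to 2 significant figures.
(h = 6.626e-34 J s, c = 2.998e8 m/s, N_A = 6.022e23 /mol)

3.4e-8 mol s⁻¹

Photon energy at 275 nm: hc/λ = (6.626e-34)(2.998e8)/(275e-9) = 7.224e-19 J.
Energy delivered: (23.8 mW)(592.2 s) = 14.09 J.
Photons incident: 14.09 / 7.224e-19 = 1.950e19, i.e. 1.950e19/6.022e23 = 3.238e-5 mol.
Photons absorbed: 0.641 × 3.238e-5 = 2.076e-5 mol.
Product formed: 0.970 × 2.076e-5 = 2.014e-5 mol.
Rate: 2.014e-5 / 592.2 s = 3.4e-8 mol s⁻¹.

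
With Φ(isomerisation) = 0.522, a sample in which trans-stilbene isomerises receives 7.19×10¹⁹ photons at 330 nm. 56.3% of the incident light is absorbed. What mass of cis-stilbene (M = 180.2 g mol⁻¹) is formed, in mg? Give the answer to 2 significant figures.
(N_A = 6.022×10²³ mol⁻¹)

Moles of photons: 7.19×10¹⁹ / 6.022×10²³ = 1.194×10⁻⁴ mol.
Photons absorbed: 0.563 × 1.194×10⁻⁴ = 6.722×10⁻⁵ mol.
Product: Φ × n_abs = 0.522 × 6.722×10⁻⁵ = 3.509×10⁻⁵ mol.
Mass: 3.509×10⁻⁵ × 180.2 = 0.006323 g = 6.3 mg.

6.3 mg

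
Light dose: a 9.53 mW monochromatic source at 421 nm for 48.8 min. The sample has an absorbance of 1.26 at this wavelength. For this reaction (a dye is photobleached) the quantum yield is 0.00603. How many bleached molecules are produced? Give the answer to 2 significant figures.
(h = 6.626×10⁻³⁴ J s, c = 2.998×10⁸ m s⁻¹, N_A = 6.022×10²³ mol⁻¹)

Photon energy at 421 nm: hc/λ = (6.626×10⁻³⁴)(2.998×10⁸)/(421×10⁻⁹) = 4.718×10⁻¹⁹ J.
Energy delivered: (9.53 mW)(2928 s) = 27.90 J.
Photons incident: 27.90 / 4.718×10⁻¹⁹ = 5.914×10¹⁹, i.e. 5.914×10¹⁹/6.022×10²³ = 9.821×10⁻⁵ mol.
Fraction absorbed: 1 − 10^(−1.26) = 0.9450.
Photons absorbed: 0.9450 × 9.821×10⁻⁵ = 9.281×10⁻⁵ mol.
Product: Φ × n_abs = 0.00603 × 9.281×10⁻⁵ = 5.596×10⁻⁷ mol.
As a count: 5.596×10⁻⁷ × 6.022×10²³ = 3.4×10¹⁷.

3.4×10¹⁷ bleached molecules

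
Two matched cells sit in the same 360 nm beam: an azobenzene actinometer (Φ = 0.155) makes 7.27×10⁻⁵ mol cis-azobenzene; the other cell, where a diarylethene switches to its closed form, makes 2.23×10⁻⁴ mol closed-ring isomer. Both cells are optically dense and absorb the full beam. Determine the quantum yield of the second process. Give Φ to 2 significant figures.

Photons absorbed by the actinometer: 7.27×10⁻⁵ / 0.155 = 4.690×10⁻⁴ mol.
Φ(unknown) = 2.23×10⁻⁴ / 4.690×10⁻⁴ = 0.48.

Φ = 0.48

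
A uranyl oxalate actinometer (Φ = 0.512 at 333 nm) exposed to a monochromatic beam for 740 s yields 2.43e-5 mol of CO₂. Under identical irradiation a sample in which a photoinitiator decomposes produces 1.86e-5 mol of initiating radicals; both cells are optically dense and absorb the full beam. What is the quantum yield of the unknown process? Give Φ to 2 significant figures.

Photons absorbed by the actinometer: 2.43e-5 / 0.512 = 4.746e-5 mol.
Φ(unknown) = 1.86e-5 / 4.746e-5 = 0.39.

Φ = 0.39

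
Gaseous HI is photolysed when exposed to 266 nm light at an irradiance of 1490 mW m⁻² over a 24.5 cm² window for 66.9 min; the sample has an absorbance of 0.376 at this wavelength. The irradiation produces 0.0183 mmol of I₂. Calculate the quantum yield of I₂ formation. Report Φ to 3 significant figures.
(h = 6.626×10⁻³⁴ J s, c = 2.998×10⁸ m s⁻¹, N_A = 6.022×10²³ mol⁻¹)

Product: 0.0183 mmol = 1.83×10⁻⁵ mol.
Photon energy at 266 nm: hc/λ = (6.626×10⁻³⁴)(2.998×10⁸)/(266×10⁻⁹) = 7.468×10⁻¹⁹ J.
Energy delivered: (1490 mW m⁻²)(24.5×10⁻⁴ m²)(4014 s) = 14.65 J.
Photons incident: 14.65 / 7.468×10⁻¹⁹ = 1.962×10¹⁹, i.e. 1.962×10¹⁹/6.022×10²³ = 3.258×10⁻⁵ mol.
Fraction absorbed: 1 − 10^(−0.376) = 0.5793.
Photons absorbed: 0.5793 × 3.258×10⁻⁵ = 1.887×10⁻⁵ mol.
Φ = 1.83×10⁻⁵ mol / 1.887×10⁻⁵ mol photons = 0.970.

Φ = 0.970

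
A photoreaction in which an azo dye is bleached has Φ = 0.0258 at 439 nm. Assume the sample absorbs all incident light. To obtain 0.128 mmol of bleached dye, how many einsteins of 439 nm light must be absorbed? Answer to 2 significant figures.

Product: 0.128 mmol = 1.28e-4 mol.
Photons that must be absorbed: 1.28e-4 / 0.0258 = 0.004961 mol.

0.0050 einstein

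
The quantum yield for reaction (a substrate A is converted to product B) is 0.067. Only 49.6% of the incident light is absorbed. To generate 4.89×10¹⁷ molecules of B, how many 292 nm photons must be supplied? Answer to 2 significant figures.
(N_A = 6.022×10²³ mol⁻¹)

Product: 4.89×10¹⁷ / 6.022×10²³ = 8.120×10⁻⁷ mol.
Photons that must be absorbed: 8.120×10⁻⁷ / 0.067 = 1.212×10⁻⁵ mol.
Incident photons needed: 1.212×10⁻⁵ / 0.496 = 2.444×10⁻⁵ mol.
Photon count: 2.444×10⁻⁵ × 6.022×10²³ = 1.5×10¹⁹.

1.5×10¹⁹ photons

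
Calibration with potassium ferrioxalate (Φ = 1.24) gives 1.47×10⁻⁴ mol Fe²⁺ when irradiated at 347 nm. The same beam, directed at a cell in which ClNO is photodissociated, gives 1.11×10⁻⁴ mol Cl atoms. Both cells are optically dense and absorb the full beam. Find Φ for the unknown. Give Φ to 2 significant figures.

Φ = 0.94

Photons absorbed by the actinometer: 1.47×10⁻⁴ / 1.24 = 1.185×10⁻⁴ mol.
Φ(unknown) = 1.11×10⁻⁴ / 1.185×10⁻⁴ = 0.94.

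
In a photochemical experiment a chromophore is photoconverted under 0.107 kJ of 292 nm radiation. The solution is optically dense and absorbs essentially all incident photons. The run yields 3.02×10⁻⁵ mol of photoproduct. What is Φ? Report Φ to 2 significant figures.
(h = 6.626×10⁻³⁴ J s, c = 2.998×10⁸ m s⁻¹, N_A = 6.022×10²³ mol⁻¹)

Photon energy at 292 nm: hc/λ = (6.626×10⁻³⁴)(2.998×10⁸)/(292×10⁻⁹) = 6.803×10⁻¹⁹ J.
Incident energy: 0.107 kJ = 107 J.
Photons incident: 107 / 6.803×10⁻¹⁹ = 1.573×10²⁰, i.e. 1.573×10²⁰/6.022×10²³ = 2.612×10⁻⁴ mol.
Φ = 3.02×10⁻⁵ mol / 2.612×10⁻⁴ mol photons = 0.12.

Φ = 0.12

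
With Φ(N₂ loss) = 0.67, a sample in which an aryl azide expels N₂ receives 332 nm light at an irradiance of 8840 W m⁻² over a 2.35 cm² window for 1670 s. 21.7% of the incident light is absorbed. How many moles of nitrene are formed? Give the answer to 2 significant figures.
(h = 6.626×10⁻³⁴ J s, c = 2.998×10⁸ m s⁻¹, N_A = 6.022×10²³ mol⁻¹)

0.0014 mol

Photon energy at 332 nm: hc/λ = (6.626×10⁻³⁴)(2.998×10⁸)/(332×10⁻⁹) = 5.983×10⁻¹⁹ J.
Energy delivered: (8840 W m⁻²)(2.35×10⁻⁴ m²)(1670 s) = 3469 J.
Photons incident: 3469 / 5.983×10⁻¹⁹ = 5.798×10²¹, i.e. 5.798×10²¹/6.022×10²³ = 0.009628 mol.
Photons absorbed: 0.217 × 0.009628 = 0.002089 mol.
Product: Φ × n_abs = 0.67 × 0.002089 = 0.001400 mol.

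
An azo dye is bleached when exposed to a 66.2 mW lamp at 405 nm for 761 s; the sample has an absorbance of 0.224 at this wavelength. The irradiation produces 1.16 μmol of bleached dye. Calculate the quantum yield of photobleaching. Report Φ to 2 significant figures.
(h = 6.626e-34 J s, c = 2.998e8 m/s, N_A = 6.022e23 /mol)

Product: 1.16 μmol = 1.16e-6 mol.
Photon energy at 405 nm: hc/λ = (6.626e-34)(2.998e8)/(405e-9) = 4.905e-19 J.
Energy delivered: (66.2 mW)(761 s) = 50.38 J.
Photons incident: 50.38 / 4.905e-19 = 1.027e20, i.e. 1.027e20/6.022e23 = 1.705e-4 mol.
Fraction absorbed: 1 − 10^(−0.224) = 0.4030.
Photons absorbed: 0.4030 × 1.705e-4 = 6.871e-5 mol.
Φ = 1.16e-6 mol / 6.871e-5 mol photons = 0.017.

Φ = 0.017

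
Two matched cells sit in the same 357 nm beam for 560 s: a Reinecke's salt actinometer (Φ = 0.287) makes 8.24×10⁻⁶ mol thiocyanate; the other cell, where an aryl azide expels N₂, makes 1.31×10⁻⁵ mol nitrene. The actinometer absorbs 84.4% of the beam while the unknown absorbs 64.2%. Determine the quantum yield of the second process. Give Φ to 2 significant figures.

Photons absorbed by the actinometer: 8.24×10⁻⁶ / 0.287 = 2.871×10⁻⁵ mol.
Incident flux: 2.871×10⁻⁵ / 0.844 = 3.402×10⁻⁵ einstein.
Absorbed by unknown: 0.642 × 3.402×10⁻⁵ = 2.184×10⁻⁵ mol.
Φ(unknown) = 1.31×10⁻⁵ / 2.184×10⁻⁵ = 0.60.

Φ = 0.60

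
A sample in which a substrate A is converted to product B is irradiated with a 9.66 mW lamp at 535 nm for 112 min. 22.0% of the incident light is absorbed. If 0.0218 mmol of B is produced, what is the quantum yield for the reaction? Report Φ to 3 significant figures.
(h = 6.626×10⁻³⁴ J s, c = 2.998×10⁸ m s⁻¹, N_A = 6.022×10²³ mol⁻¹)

Φ = 0.341

Product: 0.0218 mmol = 2.18×10⁻⁵ mol.
Photon energy at 535 nm: hc/λ = (6.626×10⁻³⁴)(2.998×10⁸)/(535×10⁻⁹) = 3.713×10⁻¹⁹ J.
Energy delivered: (9.66 mW)(6720 s) = 64.92 J.
Photons incident: 64.92 / 3.713×10⁻¹⁹ = 1.748×10²⁰, i.e. 1.748×10²⁰/6.022×10²³ = 2.903×10⁻⁴ mol.
Photons absorbed: 0.220 × 2.903×10⁻⁴ = 6.387×10⁻⁵ mol.
Φ = 2.18×10⁻⁵ mol / 6.387×10⁻⁵ mol photons = 0.341.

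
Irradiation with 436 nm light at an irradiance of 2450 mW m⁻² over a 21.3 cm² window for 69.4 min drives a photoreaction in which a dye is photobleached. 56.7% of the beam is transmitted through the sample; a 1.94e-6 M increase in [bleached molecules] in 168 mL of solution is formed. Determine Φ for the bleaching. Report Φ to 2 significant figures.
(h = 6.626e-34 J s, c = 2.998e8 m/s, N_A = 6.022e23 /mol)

Product: (1.94e-6 M)(0.168 L) = 3.259e-7 mol.
Photon energy at 436 nm: hc/λ = (6.626e-34)(2.998e8)/(436e-9) = 4.556e-19 J.
Energy delivered: (2450 mW m⁻²)(21.3e-4 m²)(4164 s) = 21.73 J.
Photons incident: 21.73 / 4.556e-19 = 4.770e19, i.e. 4.770e19/6.022e23 = 7.921e-5 mol.
Fraction absorbed: 1 − 56.7/100 = 0.4330.
Photons absorbed: 0.4330 × 7.921e-5 = 3.430e-5 mol.
Φ = 3.259e-7 mol / 3.430e-5 mol photons = 0.0095.

Φ = 0.0095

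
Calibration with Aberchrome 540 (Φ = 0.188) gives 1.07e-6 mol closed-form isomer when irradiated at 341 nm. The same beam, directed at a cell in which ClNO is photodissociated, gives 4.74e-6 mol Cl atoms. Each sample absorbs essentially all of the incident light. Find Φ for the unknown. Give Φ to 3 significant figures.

Φ = 0.833

Photons absorbed by the actinometer: 1.07e-6 / 0.188 = 5.691e-6 mol.
Φ(unknown) = 4.74e-6 / 5.691e-6 = 0.833.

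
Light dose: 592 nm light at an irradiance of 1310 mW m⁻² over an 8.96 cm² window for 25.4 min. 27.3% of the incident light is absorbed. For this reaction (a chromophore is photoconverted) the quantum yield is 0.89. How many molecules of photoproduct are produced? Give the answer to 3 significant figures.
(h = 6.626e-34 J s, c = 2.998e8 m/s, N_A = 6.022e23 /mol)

Photon energy at 592 nm: hc/λ = (6.626e-34)(2.998e8)/(592e-9) = 3.356e-19 J.
Energy delivered: (1310 mW m⁻²)(8.96e-4 m²)(1524 s) = 1.789 J.
Photons incident: 1.789 / 3.356e-19 = 5.331e18, i.e. 5.331e18/6.022e23 = 8.853e-6 mol.
Photons absorbed: 0.273 × 8.853e-6 = 2.417e-6 mol.
Product: Φ × n_abs = 0.89 × 2.417e-6 = 2.151e-6 mol.
As a count: 2.151e-6 × 6.022e23 = 1.30e18.

1.30e18 molecules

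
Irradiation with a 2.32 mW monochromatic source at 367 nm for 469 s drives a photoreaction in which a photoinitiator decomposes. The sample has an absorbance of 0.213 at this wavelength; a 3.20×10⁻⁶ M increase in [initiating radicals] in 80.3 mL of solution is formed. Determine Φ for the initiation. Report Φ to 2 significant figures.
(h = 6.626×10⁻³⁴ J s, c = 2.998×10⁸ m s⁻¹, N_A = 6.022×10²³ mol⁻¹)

Φ = 0.20

Product: (3.20×10⁻⁶ M)(0.0803 L) = 2.570×10⁻⁷ mol.
Photon energy at 367 nm: hc/λ = (6.626×10⁻³⁴)(2.998×10⁸)/(367×10⁻⁹) = 5.413×10⁻¹⁹ J.
Energy delivered: (2.32 mW)(469 s) = 1.088 J.
Photons incident: 1.088 / 5.413×10⁻¹⁹ = 2.010×10¹⁸, i.e. 2.010×10¹⁸/6.022×10²³ = 3.338×10⁻⁶ mol.
Fraction absorbed: 1 − 10^(−0.213) = 0.3876.
Photons absorbed: 0.3876 × 3.338×10⁻⁶ = 1.294×10⁻⁶ mol.
Φ = 2.570×10⁻⁷ mol / 1.294×10⁻⁶ mol photons = 0.20.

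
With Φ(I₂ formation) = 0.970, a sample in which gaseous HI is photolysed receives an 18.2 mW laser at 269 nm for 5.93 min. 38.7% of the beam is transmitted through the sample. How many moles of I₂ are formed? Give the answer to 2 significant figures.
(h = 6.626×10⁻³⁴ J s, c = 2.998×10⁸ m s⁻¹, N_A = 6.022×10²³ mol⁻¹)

Photon energy at 269 nm: hc/λ = (6.626×10⁻³⁴)(2.998×10⁸)/(269×10⁻⁹) = 7.385×10⁻¹⁹ J.
Energy delivered: (18.2 mW)(355.8 s) = 6.476 J.
Photons incident: 6.476 / 7.385×10⁻¹⁹ = 8.769×10¹⁸, i.e. 8.769×10¹⁸/6.022×10²³ = 1.456×10⁻⁵ mol.
Fraction absorbed: 1 − 38.7/100 = 0.6130.
Photons absorbed: 0.6130 × 1.456×10⁻⁵ = 8.925×10⁻⁶ mol.
Product: Φ × n_abs = 0.970 × 8.925×10⁻⁶ = 8.657×10⁻⁶ mol.

8.7×10⁻⁶ mol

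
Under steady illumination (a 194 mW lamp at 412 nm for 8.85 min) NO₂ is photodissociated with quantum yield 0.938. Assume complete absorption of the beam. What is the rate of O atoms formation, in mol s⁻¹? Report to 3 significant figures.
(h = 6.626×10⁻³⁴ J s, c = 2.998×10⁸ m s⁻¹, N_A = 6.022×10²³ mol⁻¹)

6.27×10⁻⁷ mol s⁻¹

Photon energy at 412 nm: hc/λ = (6.626×10⁻³⁴)(2.998×10⁸)/(412×10⁻⁹) = 4.822×10⁻¹⁹ J.
Energy delivered: (194 mW)(531 s) = 103.0 J.
Photons incident: 103.0 / 4.822×10⁻¹⁹ = 2.136×10²⁰, i.e. 2.136×10²⁰/6.022×10²³ = 3.547×10⁻⁴ mol.
Product formed: 0.938 × 3.547×10⁻⁴ = 3.327×10⁻⁴ mol.
Rate: 3.327×10⁻⁴ / 531 s = 6.27×10⁻⁷ mol s⁻¹.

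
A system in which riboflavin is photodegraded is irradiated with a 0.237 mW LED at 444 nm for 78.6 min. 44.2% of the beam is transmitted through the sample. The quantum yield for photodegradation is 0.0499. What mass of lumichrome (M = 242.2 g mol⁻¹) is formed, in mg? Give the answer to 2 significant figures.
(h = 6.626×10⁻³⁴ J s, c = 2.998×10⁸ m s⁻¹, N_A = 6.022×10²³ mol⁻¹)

Photon energy at 444 nm: hc/λ = (6.626×10⁻³⁴)(2.998×10⁸)/(444×10⁻⁹) = 4.474×10⁻¹⁹ J.
Energy delivered: (0.237 mW)(4716 s) = 1.118 J.
Photons incident: 1.118 / 4.474×10⁻¹⁹ = 2.499×10¹⁸, i.e. 2.499×10¹⁸/6.022×10²³ = 4.150×10⁻⁶ mol.
Fraction absorbed: 1 − 44.2/100 = 0.5580.
Photons absorbed: 0.5580 × 4.150×10⁻⁶ = 2.316×10⁻⁶ mol.
Product: Φ × n_abs = 0.0499 × 2.316×10⁻⁶ = 1.156×10⁻⁷ mol.
Mass: 1.156×10⁻⁷ × 242.2 = 2.800×10⁻⁵ g = 0.028 mg.

0.028 mg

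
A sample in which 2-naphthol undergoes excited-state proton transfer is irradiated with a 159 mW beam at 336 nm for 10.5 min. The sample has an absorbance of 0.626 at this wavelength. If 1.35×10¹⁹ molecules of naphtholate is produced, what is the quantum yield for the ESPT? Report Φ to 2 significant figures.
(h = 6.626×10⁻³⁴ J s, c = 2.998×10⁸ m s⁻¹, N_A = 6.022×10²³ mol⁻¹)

Φ = 0.10

Product: 1.35×10¹⁹ / 6.022×10²³ = 2.242×10⁻⁵ mol.
Photon energy at 336 nm: hc/λ = (6.626×10⁻³⁴)(2.998×10⁸)/(336×10⁻⁹) = 5.912×10⁻¹⁹ J.
Energy delivered: (159 mW)(630 s) = 100.2 J.
Photons incident: 100.2 / 5.912×10⁻¹⁹ = 1.695×10²⁰, i.e. 1.695×10²⁰/6.022×10²³ = 2.815×10⁻⁴ mol.
Fraction absorbed: 1 − 10^(−0.626) = 0.7634.
Photons absorbed: 0.7634 × 2.815×10⁻⁴ = 2.149×10⁻⁴ mol.
Φ = 2.242×10⁻⁵ mol / 2.149×10⁻⁴ mol photons = 0.10.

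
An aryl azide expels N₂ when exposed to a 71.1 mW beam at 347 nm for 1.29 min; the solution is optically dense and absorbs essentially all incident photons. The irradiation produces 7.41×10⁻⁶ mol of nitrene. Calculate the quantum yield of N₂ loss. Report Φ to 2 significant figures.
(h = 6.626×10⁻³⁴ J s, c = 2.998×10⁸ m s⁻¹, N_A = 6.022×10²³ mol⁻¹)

Photon energy at 347 nm: hc/λ = (6.626×10⁻³⁴)(2.998×10⁸)/(347×10⁻⁹) = 5.725×10⁻¹⁹ J.
Energy delivered: (71.1 mW)(77.4 s) = 5.503 J.
Photons incident: 5.503 / 5.725×10⁻¹⁹ = 9.612×10¹⁸, i.e. 9.612×10¹⁸/6.022×10²³ = 1.596×10⁻⁵ mol.
Φ = 7.41×10⁻⁶ mol / 1.596×10⁻⁵ mol photons = 0.46.

Φ = 0.46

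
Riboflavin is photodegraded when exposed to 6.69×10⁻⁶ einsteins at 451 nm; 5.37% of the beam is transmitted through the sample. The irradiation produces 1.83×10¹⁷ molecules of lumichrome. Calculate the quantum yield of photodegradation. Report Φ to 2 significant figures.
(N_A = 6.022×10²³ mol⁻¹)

Product: 1.83×10¹⁷ / 6.022×10²³ = 3.039×10⁻⁷ mol.
Fraction absorbed: 1 − 5.37/100 = 0.9463.
Photons absorbed: 0.9463 × 6.69×10⁻⁶ = 6.331×10⁻⁶ mol.
Φ = 3.039×10⁻⁷ mol / 6.331×10⁻⁶ mol photons = 0.048.

Φ = 0.048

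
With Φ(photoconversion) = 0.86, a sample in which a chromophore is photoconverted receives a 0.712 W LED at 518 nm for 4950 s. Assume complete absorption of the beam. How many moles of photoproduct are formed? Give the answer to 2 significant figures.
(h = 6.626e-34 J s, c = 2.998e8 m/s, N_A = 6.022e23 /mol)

Photon energy at 518 nm: hc/λ = (6.626e-34)(2.998e8)/(518e-9) = 3.835e-19 J.
Energy delivered: (0.712 W)(4950 s) = 3524 J.
Photons incident: 3524 / 3.835e-19 = 9.189e21, i.e. 9.189e21/6.022e23 = 0.01526 mol.
Product: Φ × n_abs = 0.86 × 0.01526 = 0.01312 mol.

0.013 mol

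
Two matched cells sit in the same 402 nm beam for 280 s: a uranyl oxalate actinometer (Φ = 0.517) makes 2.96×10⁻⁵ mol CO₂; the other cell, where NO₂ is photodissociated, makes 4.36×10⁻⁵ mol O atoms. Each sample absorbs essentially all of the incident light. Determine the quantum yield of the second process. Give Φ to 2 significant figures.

Photons absorbed by the actinometer: 2.96×10⁻⁵ / 0.517 = 5.725×10⁻⁵ mol.
Φ(unknown) = 4.36×10⁻⁵ / 5.725×10⁻⁵ = 0.76.

Φ = 0.76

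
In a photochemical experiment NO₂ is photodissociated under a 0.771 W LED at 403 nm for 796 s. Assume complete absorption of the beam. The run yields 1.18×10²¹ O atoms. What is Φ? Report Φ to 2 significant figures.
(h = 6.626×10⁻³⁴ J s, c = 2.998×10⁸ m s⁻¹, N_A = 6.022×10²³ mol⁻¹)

Φ = 0.95

Product: 1.18×10²¹ / 6.022×10²³ = 0.001959 mol.
Photon energy at 403 nm: hc/λ = (6.626×10⁻³⁴)(2.998×10⁸)/(403×10⁻⁹) = 4.929×10⁻¹⁹ J.
Energy delivered: (0.771 W)(796 s) = 613.7 J.
Photons incident: 613.7 / 4.929×10⁻¹⁹ = 1.245×10²¹, i.e. 1.245×10²¹/6.022×10²³ = 0.002067 mol.
Φ = 0.001959 mol / 0.002067 mol photons = 0.95.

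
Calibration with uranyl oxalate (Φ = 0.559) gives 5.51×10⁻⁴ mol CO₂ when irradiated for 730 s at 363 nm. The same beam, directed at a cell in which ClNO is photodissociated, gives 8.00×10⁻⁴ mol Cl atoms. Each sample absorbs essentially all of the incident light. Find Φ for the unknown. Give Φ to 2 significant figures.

Photons absorbed by the actinometer: 5.51×10⁻⁴ / 0.559 = 9.857×10⁻⁴ mol.
Φ(unknown) = 8.00×10⁻⁴ / 9.857×10⁻⁴ = 0.81.

Φ = 0.81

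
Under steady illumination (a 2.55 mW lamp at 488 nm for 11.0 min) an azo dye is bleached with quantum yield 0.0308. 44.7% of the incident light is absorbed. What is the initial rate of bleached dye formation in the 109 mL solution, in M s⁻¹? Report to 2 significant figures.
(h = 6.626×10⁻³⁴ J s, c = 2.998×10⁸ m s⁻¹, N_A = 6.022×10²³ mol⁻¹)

1.3×10⁻⁹ M s⁻¹

Photon energy at 488 nm: hc/λ = (6.626×10⁻³⁴)(2.998×10⁸)/(488×10⁻⁹) = 4.071×10⁻¹⁹ J.
Energy delivered: (2.55 mW)(660 s) = 1.683 J.
Photons incident: 1.683 / 4.071×10⁻¹⁹ = 4.134×10¹⁸, i.e. 4.134×10¹⁸/6.022×10²³ = 6.865×10⁻⁶ mol.
Photons absorbed: 0.447 × 6.865×10⁻⁶ = 3.069×10⁻⁶ mol.
Product formed: 0.0308 × 3.069×10⁻⁶ = 9.453×10⁻⁸ mol.
Rate: 9.453×10⁻⁸ mol / (660 s × 0.109 L) = 1.3×10⁻⁹ M s⁻¹.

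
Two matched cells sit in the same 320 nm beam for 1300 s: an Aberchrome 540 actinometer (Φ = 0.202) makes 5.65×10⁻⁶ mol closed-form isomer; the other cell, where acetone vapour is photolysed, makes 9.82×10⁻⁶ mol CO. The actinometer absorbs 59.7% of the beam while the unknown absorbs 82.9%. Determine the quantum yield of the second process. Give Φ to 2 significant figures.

Φ = 0.25

Photons absorbed by the actinometer: 5.65×10⁻⁶ / 0.202 = 2.797×10⁻⁵ mol.
Incident flux: 2.797×10⁻⁵ / 0.597 = 4.685×10⁻⁵ einstein.
Absorbed by unknown: 0.829 × 4.685×10⁻⁵ = 3.884×10⁻⁵ mol.
Φ(unknown) = 9.82×10⁻⁶ / 3.884×10⁻⁵ = 0.25.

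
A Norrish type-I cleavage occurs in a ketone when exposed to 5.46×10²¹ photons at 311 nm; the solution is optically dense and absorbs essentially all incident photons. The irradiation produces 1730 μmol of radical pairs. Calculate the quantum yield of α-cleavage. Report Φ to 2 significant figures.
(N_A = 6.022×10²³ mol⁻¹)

Φ = 0.19

Product: 1730 μmol = 0.00173 mol.
Moles of photons: 5.46×10²¹ / 6.022×10²³ = 0.009067 mol.
Φ = 0.00173 mol / 0.009067 mol photons = 0.19.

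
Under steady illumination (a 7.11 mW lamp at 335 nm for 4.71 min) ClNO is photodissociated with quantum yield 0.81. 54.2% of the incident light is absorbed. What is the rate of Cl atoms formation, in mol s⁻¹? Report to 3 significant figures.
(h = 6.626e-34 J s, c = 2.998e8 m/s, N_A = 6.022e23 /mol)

8.74e-9 mol s⁻¹

Photon energy at 335 nm: hc/λ = (6.626e-34)(2.998e8)/(335e-9) = 5.930e-19 J.
Energy delivered: (7.11 mW)(282.6 s) = 2.009 J.
Photons incident: 2.009 / 5.930e-19 = 3.388e18, i.e. 3.388e18/6.022e23 = 5.626e-6 mol.
Photons absorbed: 0.542 × 5.626e-6 = 3.049e-6 mol.
Product formed: 0.81 × 3.049e-6 = 2.470e-6 mol.
Rate: 2.470e-6 / 282.6 s = 8.74e-9 mol s⁻¹.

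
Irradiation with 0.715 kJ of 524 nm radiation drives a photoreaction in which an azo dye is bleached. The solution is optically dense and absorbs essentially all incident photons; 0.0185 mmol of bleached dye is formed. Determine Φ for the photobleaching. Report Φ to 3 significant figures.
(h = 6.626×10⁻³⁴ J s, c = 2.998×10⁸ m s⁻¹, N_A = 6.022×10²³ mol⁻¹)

Φ = 0.00591

Product: 0.0185 mmol = 1.85×10⁻⁵ mol.
Photon energy at 524 nm: hc/λ = (6.626×10⁻³⁴)(2.998×10⁸)/(524×10⁻⁹) = 3.791×10⁻¹⁹ J.
Incident energy: 0.715 kJ = 715 J.
Photons incident: 715 / 3.791×10⁻¹⁹ = 1.886×10²¹, i.e. 1.886×10²¹/6.022×10²³ = 0.003132 mol.
Φ = 1.85×10⁻⁵ mol / 0.003132 mol photons = 0.00591.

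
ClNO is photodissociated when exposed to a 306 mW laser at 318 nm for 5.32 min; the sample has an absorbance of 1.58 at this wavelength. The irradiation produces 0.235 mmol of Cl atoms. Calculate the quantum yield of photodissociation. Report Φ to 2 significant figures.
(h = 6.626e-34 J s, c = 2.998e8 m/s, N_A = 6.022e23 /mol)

Φ = 0.93

Product: 0.235 mmol = 2.35e-4 mol.
Photon energy at 318 nm: hc/λ = (6.626e-34)(2.998e8)/(318e-9) = 6.247e-19 J.
Energy delivered: (306 mW)(319.2 s) = 97.68 J.
Photons incident: 97.68 / 6.247e-19 = 1.564e20, i.e. 1.564e20/6.022e23 = 2.597e-4 mol.
Fraction absorbed: 1 − 10^(−1.58) = 0.9737.
Photons absorbed: 0.9737 × 2.597e-4 = 2.529e-4 mol.
Φ = 2.35e-4 mol / 2.529e-4 mol photons = 0.93.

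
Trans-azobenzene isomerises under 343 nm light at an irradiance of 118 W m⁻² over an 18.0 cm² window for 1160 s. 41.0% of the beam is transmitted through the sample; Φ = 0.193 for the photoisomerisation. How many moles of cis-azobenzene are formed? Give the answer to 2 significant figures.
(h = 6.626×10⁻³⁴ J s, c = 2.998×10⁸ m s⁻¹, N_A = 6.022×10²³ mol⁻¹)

Photon energy at 343 nm: hc/λ = (6.626×10⁻³⁴)(2.998×10⁸)/(343×10⁻⁹) = 5.791×10⁻¹⁹ J.
Energy delivered: (118 W m⁻²)(18.0×10⁻⁴ m²)(1160 s) = 246.4 J.
Photons incident: 246.4 / 5.791×10⁻¹⁹ = 4.255×10²⁰, i.e. 4.255×10²⁰/6.022×10²³ = 7.066×10⁻⁴ mol.
Fraction absorbed: 1 − 41.0/100 = 0.5900.
Photons absorbed: 0.5900 × 7.066×10⁻⁴ = 4.169×10⁻⁴ mol.
Product: Φ × n_abs = 0.193 × 4.169×10⁻⁴ = 8.046×10⁻⁵ mol.

8.0×10⁻⁵ mol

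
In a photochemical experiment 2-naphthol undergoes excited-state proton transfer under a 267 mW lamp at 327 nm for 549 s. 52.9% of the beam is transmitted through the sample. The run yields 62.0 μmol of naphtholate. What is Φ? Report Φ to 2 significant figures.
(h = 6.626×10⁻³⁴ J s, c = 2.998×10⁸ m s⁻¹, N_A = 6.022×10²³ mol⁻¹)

Φ = 0.33

Product: 62.0 μmol = 6.20×10⁻⁵ mol.
Photon energy at 327 nm: hc/λ = (6.626×10⁻³⁴)(2.998×10⁸)/(327×10⁻⁹) = 6.075×10⁻¹⁹ J.
Energy delivered: (267 mW)(549 s) = 146.6 J.
Photons incident: 146.6 / 6.075×10⁻¹⁹ = 2.413×10²⁰, i.e. 2.413×10²⁰/6.022×10²³ = 4.007×10⁻⁴ mol.
Fraction absorbed: 1 − 52.9/100 = 0.4710.
Photons absorbed: 0.4710 × 4.007×10⁻⁴ = 1.887×10⁻⁴ mol.
Φ = 6.20×10⁻⁵ mol / 1.887×10⁻⁴ mol photons = 0.33.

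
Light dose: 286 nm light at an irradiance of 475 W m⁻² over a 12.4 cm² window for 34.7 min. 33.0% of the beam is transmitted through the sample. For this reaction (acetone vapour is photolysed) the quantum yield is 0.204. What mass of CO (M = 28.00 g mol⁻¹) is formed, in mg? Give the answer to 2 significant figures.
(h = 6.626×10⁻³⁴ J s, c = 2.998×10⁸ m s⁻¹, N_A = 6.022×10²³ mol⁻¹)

Photon energy at 286 nm: hc/λ = (6.626×10⁻³⁴)(2.998×10⁸)/(286×10⁻⁹) = 6.946×10⁻¹⁹ J.
Energy delivered: (475 W m⁻²)(12.4×10⁻⁴ m²)(2082 s) = 1226 J.
Photons incident: 1226 / 6.946×10⁻¹⁹ = 1.765×10²¹, i.e. 1.765×10²¹/6.022×10²³ = 0.002931 mol.
Fraction absorbed: 1 − 33.0/100 = 0.6700.
Photons absorbed: 0.6700 × 0.002931 = 0.001964 mol.
Product: Φ × n_abs = 0.204 × 0.001964 = 4.007×10⁻⁴ mol.
Mass: 4.007×10⁻⁴ × 28.00 = 0.01122 g = 11 mg.

11 mg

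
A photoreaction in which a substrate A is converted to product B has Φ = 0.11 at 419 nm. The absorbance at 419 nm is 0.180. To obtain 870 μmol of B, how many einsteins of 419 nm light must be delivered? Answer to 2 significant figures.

Product: 870 μmol = 8.70×10⁻⁴ mol.
Photons that must be absorbed: 8.70×10⁻⁴ / 0.11 = 0.007909 mol.
Fraction absorbed: 1 − 10^(−0.180) = 0.3393.
Incident photons needed: 0.007909 / 0.3393 = 0.02331 mol.

0.023 einstein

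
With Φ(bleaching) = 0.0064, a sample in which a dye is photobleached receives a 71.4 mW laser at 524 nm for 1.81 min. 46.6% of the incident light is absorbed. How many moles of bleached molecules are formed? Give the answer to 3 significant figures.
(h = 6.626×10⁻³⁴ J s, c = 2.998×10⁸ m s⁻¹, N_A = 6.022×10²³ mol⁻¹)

Photon energy at 524 nm: hc/λ = (6.626×10⁻³⁴)(2.998×10⁸)/(524×10⁻⁹) = 3.791×10⁻¹⁹ J.
Energy delivered: (71.4 mW)(108.6 s) = 7.754 J.
Photons incident: 7.754 / 3.791×10⁻¹⁹ = 2.045×10¹⁹, i.e. 2.045×10¹⁹/6.022×10²³ = 3.396×10⁻⁵ mol.
Photons absorbed: 0.466 × 3.396×10⁻⁵ = 1.583×10⁻⁵ mol.
Product: Φ × n_abs = 0.0064 × 1.583×10⁻⁵ = 1.013×10⁻⁷ mol.

1.01×10⁻⁷ mol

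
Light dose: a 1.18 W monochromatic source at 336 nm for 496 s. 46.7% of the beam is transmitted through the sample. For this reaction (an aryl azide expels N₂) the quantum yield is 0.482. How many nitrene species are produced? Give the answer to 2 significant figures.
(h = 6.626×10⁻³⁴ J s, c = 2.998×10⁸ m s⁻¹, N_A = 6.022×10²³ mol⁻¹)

Photon energy at 336 nm: hc/λ = (6.626×10⁻³⁴)(2.998×10⁸)/(336×10⁻⁹) = 5.912×10⁻¹⁹ J.
Energy delivered: (1.18 W)(496 s) = 585.3 J.
Photons incident: 585.3 / 5.912×10⁻¹⁹ = 9.900×10²⁰, i.e. 9.900×10²⁰/6.022×10²³ = 0.001644 mol.
Fraction absorbed: 1 − 46.7/100 = 0.5330.
Photons absorbed: 0.5330 × 0.001644 = 8.763×10⁻⁴ mol.
Product: Φ × n_abs = 0.482 × 8.763×10⁻⁴ = 4.224×10⁻⁴ mol.
As a count: 4.224×10⁻⁴ × 6.022×10²³ = 2.5×10²⁰.

2.5×10²⁰ species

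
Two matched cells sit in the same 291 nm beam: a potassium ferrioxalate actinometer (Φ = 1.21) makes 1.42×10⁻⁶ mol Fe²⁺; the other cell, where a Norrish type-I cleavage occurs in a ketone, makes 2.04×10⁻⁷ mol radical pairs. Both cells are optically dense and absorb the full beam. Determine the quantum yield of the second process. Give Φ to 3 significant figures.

Photons absorbed by the actinometer: 1.42×10⁻⁶ / 1.21 = 1.174×10⁻⁶ mol.
Φ(unknown) = 2.04×10⁻⁷ / 1.174×10⁻⁶ = 0.174.

Φ = 0.174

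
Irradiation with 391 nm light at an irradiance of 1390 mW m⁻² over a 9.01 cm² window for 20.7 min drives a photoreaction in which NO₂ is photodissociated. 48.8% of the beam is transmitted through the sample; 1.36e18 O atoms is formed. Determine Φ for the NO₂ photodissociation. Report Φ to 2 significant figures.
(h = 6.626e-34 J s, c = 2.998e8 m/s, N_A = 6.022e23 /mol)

Product: 1.36e18 / 6.022e23 = 2.258e-6 mol.
Photon energy at 391 nm: hc/λ = (6.626e-34)(2.998e8)/(391e-9) = 5.080e-19 J.
Energy delivered: (1390 mW m⁻²)(9.01e-4 m²)(1242 s) = 1.555 J.
Photons incident: 1.555 / 5.080e-19 = 3.061e18, i.e. 3.061e18/6.022e23 = 5.083e-6 mol.
Fraction absorbed: 1 − 48.8/100 = 0.5120.
Photons absorbed: 0.5120 × 5.083e-6 = 2.602e-6 mol.
Φ = 2.258e-6 mol / 2.602e-6 mol photons = 0.87.

Φ = 0.87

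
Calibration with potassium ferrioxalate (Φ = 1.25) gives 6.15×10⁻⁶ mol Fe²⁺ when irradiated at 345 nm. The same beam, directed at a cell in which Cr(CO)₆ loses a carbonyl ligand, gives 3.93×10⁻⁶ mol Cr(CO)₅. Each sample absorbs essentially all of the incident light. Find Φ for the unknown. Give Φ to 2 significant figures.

Photons absorbed by the actinometer: 6.15×10⁻⁶ / 1.25 = 4.920×10⁻⁶ mol.
Φ(unknown) = 3.93×10⁻⁶ / 4.920×10⁻⁶ = 0.80.

Φ = 0.80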